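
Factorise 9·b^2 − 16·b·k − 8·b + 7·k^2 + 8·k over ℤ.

(9·b − 7·k − 8)·(b − k)

Group: b·(9·b − 7·k − 8) − k·(9·b − 7·k − 8); both groups contain (9·b − 7·k − 8).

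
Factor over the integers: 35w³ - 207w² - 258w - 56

(5w + 4)(7w + 2)(w - 7)

Testing divisors of the constant over divisors of the leading coefficient, w = -4/5 is a root, giving the factor (5w + 4) and quotient 7w² - 47w - 14.
The remaining quadratic factors as (7w + 2)(w - 7).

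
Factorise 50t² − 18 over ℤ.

2(5t + 3)(5t − 3)

Factor out 2, leaving 25t² − 9, which is a difference of two squares.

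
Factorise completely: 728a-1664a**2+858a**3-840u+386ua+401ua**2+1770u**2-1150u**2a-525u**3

-(15u-13a)(5u+11a-14)(7u+6a-4)

Group: 15u(-35u**2-107ua+118u-66a**2+128a-56) - 13a(-35u**2-107ua+118u-66a**2+128a-56); both groups contain (-35u**2-107ua+118u-66a**2+128a-56), so (15u-13a) is a factor with cofactor -35u**2-107ua+118u-66a**2+128a-56.
The cofactor groups again: -35u**2-107ua+118u-66a**2+128a-56 = -5u(7u+6a-4) + (-11a+14)(7u+6a-4); both groups contain (7u+6a-4), giving -(5u+11a-14)(7u+6a-4).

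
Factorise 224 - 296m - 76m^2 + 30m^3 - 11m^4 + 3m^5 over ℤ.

(3m - 2)(m + 2)(m - 4)(m^2 - m + 14)

Testing divisors of the constant over divisors of the leading coefficient, m = -2 is a root, giving the factor (m + 2) and quotient 3m^4 - 17m^3 + 64m^2 - 204m + 112.
Continuing, m = 4 is a root, giving the factor (m - 4) and quotient 3m^3 - 5m^2 + 44m - 28.
Then m = 2/3 is a root, giving the factor (3m - 2) and quotient m^2 - m + 14.
The quadratic m^2 - m + 14 has discriminant -55 < 0 and is irreducible over ℤ.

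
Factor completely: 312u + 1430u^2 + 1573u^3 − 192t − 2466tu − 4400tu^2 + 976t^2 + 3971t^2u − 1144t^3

Group: 11t(−104t^2 + 257tu + 32t − 143u^2 − 52u) + (−11u − 6)(−104t^2 + 257tu + 32t − 143u^2 − 52u); both groups contain (−104t^2 + 257tu + 32t − 143u^2 − 52u), so (11t − 11u − 6) is a factor with cofactor −104t^2 + 257tu + 32t − 143u^2 − 52u.
The cofactor groups again: −104t^2 + 257tu + 32t − 143u^2 − 52u = −8t(13t − 11u − 4) + 13u(13t − 11u − 4); both groups contain (13t − 11u − 4), giving −(8t − 13u)(13t − 11u − 4).

−(11t − 11u − 6)(13t − 11u − 4)(8t − 13u)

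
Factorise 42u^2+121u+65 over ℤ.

(6u+13)(7u+5)

Need a pair with product 42·65 = 2730 and sum 121: that's 91 and 30.
Split the middle term: 42u^2+91u + 30u+65 = 7u(6u+13) + 5(6u+13).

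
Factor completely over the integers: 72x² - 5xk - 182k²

(8x - 13k)(9x + 14k)

Group: 8x(9x + 14k) - 13k(9x + 14k); both groups contain (9x + 14k).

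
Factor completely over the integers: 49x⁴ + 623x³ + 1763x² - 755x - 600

Trying the rational-root candidates, x = -5 is a root, so (x + 5) divides it; the quotient is 49x³ + 378x² - 127x - 120.
Then x = -3/7 is a root, giving the factor (7x + 3) and quotient 7x² + 51x - 40.
The remaining quadratic factors as (7x - 5)(x + 8).

(7x + 3)(7x - 5)(x + 5)(x + 8)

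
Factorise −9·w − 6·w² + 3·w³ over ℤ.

Pull out the common factor 3·w, then factor the remaining trinomial.

3·w·(w + 1)·(w − 3)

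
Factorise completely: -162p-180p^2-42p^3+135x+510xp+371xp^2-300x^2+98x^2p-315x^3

-(5x-6p)(9x-p-3)(7x+7p+9)

Group: 7x(-45x^2+59xp+15x-6p^2-18p) + (7p+9)(-45x^2+59xp+15x-6p^2-18p); both groups contain (-45x^2+59xp+15x-6p^2-18p), so (7x+7p+9) is a factor with cofactor -45x^2+59xp+15x-6p^2-18p.
The cofactor groups again: -45x^2+59xp+15x-6p^2-18p = -9x(5x-6p) + (p+3)(5x-6p); both groups contain (5x-6p), giving -(9x-p-3)(5x-6p).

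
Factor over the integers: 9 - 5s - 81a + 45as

(5s - 9)(9a - 1)

Group as (45as - 81a) + (-5s + 9) = 9a(5s - 9) - (5s - 9).
Both groups share the factor (5s - 9).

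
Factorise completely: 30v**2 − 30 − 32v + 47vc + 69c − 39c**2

(5v − 3c + 3)(6v + 13c − 10)

Group: 6v(5v − 3c + 3) + (13c − 10)(5v − 3c + 3); both groups contain (5v − 3c + 3).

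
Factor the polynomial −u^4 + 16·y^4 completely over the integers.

(2·y − u)·(2·y + u)·(4·y^2 + u^2)

Difference of squares twice: with A = 2·y and B = u, A⁴ − B⁴ = (A² − B²)(A² + B²), and A² − B² factors again.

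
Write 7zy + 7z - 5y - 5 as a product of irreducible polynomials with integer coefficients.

(7z - 5)(y + 1)

Group as (7zy + 7z) + (-5y - 5) = 7z(y + 1) - 5(y + 1).
Both groups share the factor (y + 1).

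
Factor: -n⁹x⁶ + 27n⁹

-n⁹(x² - 3)(x⁴ + 3x² + 9)

Every term has a factor of n⁹; factoring it out leaves -x⁶ + 27.
Recognize a difference of cubes with the parts 3 and x².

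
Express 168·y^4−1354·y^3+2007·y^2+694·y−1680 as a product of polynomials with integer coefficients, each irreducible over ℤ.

Trying the rational-root candidates, y = 6 is a root, so (y−6) divides it; the quotient is 168·y^3−346·y^2−69·y+280.
Then y = 8/7 is a root, so (7·y−8) divides it; the quotient is 24·y^2−22·y−35.
The remaining quadratic factors as (6·y+5)(4·y−7).

(4·y−7)·(6·y+5)·(7·y−8)·(y−6)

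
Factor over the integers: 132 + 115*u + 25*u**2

(5*u + 11)*(5*u + 12)

Need a pair with product 25·132 = 3300 and sum 115: that's 55 and 60.
Split the middle term: 25*u**2 + 55*u + 60*u + 132 = 5*u*(5*u + 11) + 12*(5*u + 11).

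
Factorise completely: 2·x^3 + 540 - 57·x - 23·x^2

Among the possible rational roots, x = 12 is a root, giving the factor (x - 12) and quotient 2·x^2 + x - 45.
The remaining quadratic factors as (x + 5)(2·x - 9).

(2·x - 9)·(x + 5)·(x - 12)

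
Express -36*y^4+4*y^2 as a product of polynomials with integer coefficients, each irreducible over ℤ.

-4*y^2*(3*y+1)*(3*y-1)

Every term has a factor of 4*y^2; factoring it out leaves -9*y^2+1.
Recognize a difference of squares with the parts 1 and 3*y.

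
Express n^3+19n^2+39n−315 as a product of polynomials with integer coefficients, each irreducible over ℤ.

Trying the rational-root candidates, n = 3 is a root, giving the factor (n−3) and quotient n^2+22n+105.
The remaining quadratic factors as (n+15)(n+7).

(n+15)(n+7)(n−3)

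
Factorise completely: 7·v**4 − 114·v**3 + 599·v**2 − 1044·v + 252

(7·v − 2)·(v − 3)·(v − 6)·(v − 7)

Testing divisors of the constant over divisors of the leading coefficient, v = 7 is a root, so (v − 7) is a factor; dividing leaves 7·v**3 − 65·v**2 + 144·v − 36.
Then v = 6 is a root, giving the factor (v − 6) and quotient 7·v**2 − 23·v + 6.
The remaining quadratic factors as (7·v − 2)(v − 3).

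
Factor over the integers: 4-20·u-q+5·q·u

(5·u-1)·(q-4)

Group as (5·q·u-q) + (-20·u+4) = q·(5·u-1) - 4·(5·u-1).
Both groups share the factor (5·u-1).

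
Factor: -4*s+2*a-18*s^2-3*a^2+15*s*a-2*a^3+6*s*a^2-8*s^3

Group: s*(-8*s^2+8*s*a-2*s-2*a^2+a) + (a+2)*(-8*s^2+8*s*a-2*s-2*a^2+a); both groups contain (-8*s^2+8*s*a-2*s-2*a^2+a), so (s+a+2) is a factor with cofactor -8*s^2+8*s*a-2*s-2*a^2+a.
The cofactor groups again: -8*s^2+8*s*a-2*s-2*a^2+a = -4*s*(2*s-a) + (2*a-1)*(2*s-a); both groups contain (2*s-a), giving -(4*s-2*a+1)*(2*s-a).

-(4*s-2*a+1)*(2*s-a)*(s+a+2)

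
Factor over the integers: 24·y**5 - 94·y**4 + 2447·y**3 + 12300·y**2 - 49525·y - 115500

(4·y - 15)·(6·y + 11)·(y + 5)·(y**2 - 7·y + 140)

Among the possible rational roots, y = -11/6 is a root, so (6·y + 11) is a factor; dividing leaves 4·y**4 - 23·y**3 + 450·y**2 + 1225·y - 10500.
Next, y = 15/4 is a root, giving the factor (4·y - 15) and quotient y**3 - 2·y**2 + 105·y + 700.
Next, y = -5 is a root, so (y + 5) is a factor; dividing leaves y**2 - 7·y + 140.
The quadratic y**2 - 7·y + 140 has discriminant -511 < 0 and is irreducible over ℤ.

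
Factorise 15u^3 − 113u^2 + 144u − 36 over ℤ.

(3u − 1)(5u − 6)(u − 6)

By the rational root theorem, u = 6/5 is a root, so (5u − 6) is a factor; dividing leaves 3u^2 − 19u + 6.
The remaining quadratic factors as (3u − 1)(u − 6).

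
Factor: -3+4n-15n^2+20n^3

(4n-3)(5n^2+1)

Group as (20n^3+4n) + (-15n^2-3) = 4n(5n^2+1) - 3(5n^2+1).
Both groups share the factor (5n^2+1).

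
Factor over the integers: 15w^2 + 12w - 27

3(5w + 9)(w - 1)

Pull out the common factor 3, then factor the remaining trinomial.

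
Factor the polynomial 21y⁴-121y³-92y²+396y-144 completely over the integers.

(3y-4)(7y-3)(y+2)(y-6)

Among the possible rational roots, y = 3/7 is a root, so (7y-3) divides it; the quotient is 3y³-16y²-20y+48.
Next, y = 6 is a root, so (y-6) divides it; the quotient is 3y²+2y-8.
The remaining quadratic factors as (3y-4)(y+2).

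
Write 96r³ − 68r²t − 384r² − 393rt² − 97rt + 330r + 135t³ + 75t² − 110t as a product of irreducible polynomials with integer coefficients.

Group: 3r(32r² − 12rt − 128r − 135t² − 75t + 110) − t(32r² − 12rt − 128r − 135t² − 75t + 110); both groups contain (32r² − 12rt − 128r − 135t² − 75t + 110), so (3r − t) is a factor with cofactor 32r² − 12rt − 128r − 135t² − 75t + 110.
The cofactor groups again: 32r² − 12rt − 128r − 135t² − 75t + 110 = 4r(8r + 15t − 10) + (−9t − 11)(8r + 15t − 10); both groups contain (8r + 15t − 10), giving (4r − 9t − 11)(8r + 15t − 10).

(3r − t)(4r − 9t − 11)(8r + 15t − 10)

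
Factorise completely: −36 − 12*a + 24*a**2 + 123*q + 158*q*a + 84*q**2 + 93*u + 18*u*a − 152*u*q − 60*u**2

−(15*u − 7*q − 12*a − 12)*(4*u + 12*q + 2*a − 3)

Group: −4*u*(15*u − 7*q − 12*a − 12) + (−12*q − 2*a + 3)*(15*u − 7*q − 12*a − 12); both groups contain (15*u − 7*q − 12*a − 12).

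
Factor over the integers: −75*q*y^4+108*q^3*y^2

3*q*y^2*(6*q+5*y)*(6*q−5*y)

Factor out 3*q*y^2, leaving 36*q^2−25*y^2, which is a difference of two squares.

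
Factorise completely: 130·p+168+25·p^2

(5·p+12)·(5·p+14)

Need a pair with product 25·168 = 4200 and sum 130: that's 60 and 70.
Split the middle term: 25·p^2+60·p + 70·p+168 = 5·p·(5·p+12) + 14·(5·p+12).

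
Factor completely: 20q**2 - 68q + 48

4(5q - 12)(q - 1)

Pull out the common factor 4, then factor the remaining trinomial.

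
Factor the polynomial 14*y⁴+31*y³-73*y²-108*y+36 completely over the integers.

(2*y+3)*(7*y-2)*(y+3)*(y-2)

Testing divisors of the constant over divisors of the leading coefficient, y = -3 is a root, so (y+3) divides it; the quotient is 14*y³-11*y²-40*y+12.
Next, y = 2 is a root, giving the factor (y-2) and quotient 14*y²+17*y-6.
The remaining quadratic factors as (2*y+3)(7*y-2).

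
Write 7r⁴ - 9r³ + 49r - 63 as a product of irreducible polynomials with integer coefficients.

(7r - 9)(r³ + 7)

Group as (7r⁴ + 49r) + (-9r³ - 63) = 7r(r³ + 7) - 9(r³ + 7).
Both groups share the factor (r³ + 7).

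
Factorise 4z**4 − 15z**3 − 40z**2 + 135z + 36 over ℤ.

Trying the rational-root candidates, z = 4 is a root, giving the factor (z − 4) and quotient 4z**3 + z**2 − 36z − 9.
Next, z = −3 is a root, so (z + 3) is a factor; dividing leaves 4z**2 − 11z − 3.
The remaining quadratic factors as (z − 3)(4z + 1).

(4z + 1)(z + 3)(z − 3)(z − 4)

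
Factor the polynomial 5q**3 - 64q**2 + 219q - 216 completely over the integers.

(5q - 9)(q - 3)(q - 8)

Among the possible rational roots, q = 8 is a root, so (q - 8) is a factor; dividing leaves 5q**2 - 24q + 27.
The remaining quadratic factors as (q - 3)(5q - 9).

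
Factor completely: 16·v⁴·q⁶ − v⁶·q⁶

Factor out v⁴·q⁶ first: what remains is −v² + 16.
Recognize a difference of squares with the parts 4 and v.

−q⁶·v⁴·(v + 4)·(v − 4)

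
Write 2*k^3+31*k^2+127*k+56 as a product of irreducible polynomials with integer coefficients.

(2*k+1)*(k+7)*(k+8)

Among the possible rational roots, k = -8 is a root, so (k+8) is a factor; dividing leaves 2*k^2+15*k+7.
The remaining quadratic factors as (k+7)(2*k+1).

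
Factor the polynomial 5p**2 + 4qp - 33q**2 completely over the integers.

-(11q - 5p)(3q + p)

Group: -3q(11q - 5p) - p(11q - 5p); both groups contain (11q - 5p).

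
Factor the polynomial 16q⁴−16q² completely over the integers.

Pull out the common factor 16q², leaving q²−1.
Recognize a difference of squares with the parts q and 1.

16q²(q+1)(q−1)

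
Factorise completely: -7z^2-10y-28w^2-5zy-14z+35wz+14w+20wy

Group: -4w(7w-7z-5y) + (z+2)(7w-7z-5y); both groups contain (7w-7z-5y).

-(4w-z-2)(7w-7z-5y)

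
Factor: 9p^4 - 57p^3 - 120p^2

Pull out the common factor 3p^2, then factor the remaining trinomial.

3p^2(3p + 5)(p - 8)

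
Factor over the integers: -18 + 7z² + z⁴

Substitute u = z² to get a quadratic in u, then factor.
z² - 2 is irreducible over ℤ (2 is not a perfect square).
z² + 9 is irreducible over ℤ (sum of squares).

(z² + 9)(z² - 2)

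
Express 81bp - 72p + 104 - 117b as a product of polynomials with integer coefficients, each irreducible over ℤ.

(9b - 8)(9p - 13)

Group as (81bp - 117b) + (-72p + 104) = 9b(9p - 13) - 8(9p - 13).
Both groups share the factor (9p - 13).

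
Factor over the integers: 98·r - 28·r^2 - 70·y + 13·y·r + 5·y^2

(5·y - 7·r)·(y + 4·r - 14)

Group: y·(5·y - 7·r) + (4·r - 14)·(5·y - 7·r); both groups contain (5·y - 7·r).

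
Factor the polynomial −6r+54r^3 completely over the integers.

Pull out the common factor 6r; 9r^2−1 is a difference of squares.

6r(3r+1)(3r−1)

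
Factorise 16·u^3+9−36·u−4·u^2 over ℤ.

Group as (16·u^3−36·u) + (−4·u^2+9) = 4·u·(4·u^2−9) − (4·u^2−9).
Both groups share the factor (4·u^2−9).

(2·u+3)·(2·u−3)·(4·u−1)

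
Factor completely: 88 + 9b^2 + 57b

(3b + 11)(3b + 8)

Need a pair with product 9·88 = 792 and sum 57: that's 24 and 33.
Split the middle term: 9b^2 + 24b + 33b + 88 = 3b(3b + 8) + 11(3b + 8).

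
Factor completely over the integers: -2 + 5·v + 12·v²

Need a pair with product 12·(-2) = -24 and sum 5: that's 8 and -3.
Split the middle term: 12·v² + 8·v - 3·v - 2 = 4·v·(3·v + 2) - (3·v + 2).

(3·v + 2)·(4·v - 1)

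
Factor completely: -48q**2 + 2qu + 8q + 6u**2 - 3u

Group: -6q(8q - 3u) + (-2u + 1)(8q - 3u); both groups contain (8q - 3u).

-(6q + 2u - 1)(8q - 3u)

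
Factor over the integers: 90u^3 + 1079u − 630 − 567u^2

(3u − 10)(5u − 9)(6u − 7)

Trying the rational-root candidates, u = 10/3 is a root, so (3u − 10) divides it; the quotient is 30u^2 − 89u + 63.
The remaining quadratic factors as (6u − 7)(5u − 9).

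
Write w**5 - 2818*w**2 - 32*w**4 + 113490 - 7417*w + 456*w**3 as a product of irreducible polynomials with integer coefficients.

(w + 5)*(w - 13)*(w - 9)*(w**2 - 15*w + 194)

Trying the rational-root candidates, w = 9 is a root, so (w - 9) divides it; the quotient is w**4 - 23*w**3 + 249*w**2 - 577*w - 12610.
Then w = 13 is a root, so (w - 13) divides it; the quotient is w**3 - 10*w**2 + 119*w + 970.
Continuing, w = -5 is a root, so (w + 5) is a factor; dividing leaves w**2 - 15*w + 194.
The quadratic w**2 - 15*w + 194 has discriminant -551 < 0 and is irreducible over ℤ.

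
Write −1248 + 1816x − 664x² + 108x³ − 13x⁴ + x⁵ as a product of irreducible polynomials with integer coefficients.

(x − 1)(x − 4)(x − 6)(x² − 2x + 52)

Trying the rational-root candidates, x = 4 is a root, so (x − 4) divides it; the quotient is x⁴ − 9x³ + 72x² − 376x + 312.
Continuing, x = 6 is a root, giving the factor (x − 6) and quotient x³ − 3x² + 54x − 52.
Next, x = 1 is a root, so (x − 1) divides it; the quotient is x² − 2x + 52.
The quadratic x² − 2x + 52 has discriminant −204 < 0 and is irreducible over ℤ.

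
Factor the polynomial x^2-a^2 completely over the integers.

Recognize a difference of squares with the parts x and a.

(x-a)*(x+a)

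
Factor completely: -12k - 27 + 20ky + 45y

(4k + 9)(5y - 3)

Group as (20ky - 12k) + (45y - 27) = 4k(5y - 3) + 9(5y - 3).
Both groups share the factor (5y - 3).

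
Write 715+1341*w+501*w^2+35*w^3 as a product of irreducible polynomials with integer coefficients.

Trying the rational-root candidates, w = -13/5 is a root, so (5*w+13) divides it; the quotient is 7*w^2+82*w+55.
The remaining quadratic factors as (w+11)(7*w+5).

(5*w+13)*(7*w+5)*(w+11)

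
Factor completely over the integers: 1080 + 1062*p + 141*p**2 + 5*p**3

By the rational root theorem, p = -15 is a root, so (p + 15) is a factor; dividing leaves 5*p**2 + 66*p + 72.
The remaining quadratic factors as (p + 12)(5*p + 6).

(5*p + 6)*(p + 12)*(p + 15)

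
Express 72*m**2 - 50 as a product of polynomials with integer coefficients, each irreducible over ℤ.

2*(6*m + 5)*(6*m - 5)

Factor out 2, leaving 36*m**2 - 25, which is a difference of two squares.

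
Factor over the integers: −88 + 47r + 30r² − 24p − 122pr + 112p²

Group: 14p(8p − 3r − 8) + (−10r + 11)(8p − 3r − 8); both groups contain (8p − 3r − 8).

(14p − 10r + 11)(8p − 3r − 8)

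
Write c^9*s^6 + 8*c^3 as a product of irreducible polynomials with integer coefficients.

c^3*(c^2*s^2 + 2)*(c^4*s^4 - 2*c^2*s^2 + 4)

Pull out the common factor c^3, leaving c^6*s^6 + 8.
Recognize a sum of cubes with the parts 2 and c^2*s^2.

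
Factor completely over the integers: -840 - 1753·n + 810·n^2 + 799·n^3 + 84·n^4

By the rational root theorem, n = 5/4 is a root, giving the factor (4·n - 5) and quotient 21·n^3 + 226·n^2 + 485·n + 168.
Then n = -7/3 is a root, so (3·n + 7) divides it; the quotient is 7·n^2 + 59·n + 24.
The remaining quadratic factors as (n + 8)(7·n + 3).

(3·n + 7)·(4·n - 5)·(7·n + 3)·(n + 8)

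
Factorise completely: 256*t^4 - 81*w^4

Write as (16*t^2)² − (9*w^2)², then factor 16*t^2 - 9*w^2 once more.

(4*t + 3*w)*(4*t - 3*w)*(16*t^2 + 9*w^2)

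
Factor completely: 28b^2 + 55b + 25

(4b + 5)(7b + 5)

Need a pair with product 28·25 = 700 and sum 55: that's 35 and 20.
Split the middle term: 28b^2 + 35b + 20b + 25 = 7b(4b + 5) + 5(4b + 5).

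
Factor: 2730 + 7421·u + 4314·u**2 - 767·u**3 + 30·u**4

(5·u + 3)·(6·u + 5)·(u - 13)·(u - 14)

Trying the rational-root candidates, u = 14 is a root, giving the factor (u - 14) and quotient 30·u**3 - 347·u**2 - 544·u - 195.
Continuing, u = 13 is a root, giving the factor (u - 13) and quotient 30·u**2 + 43·u + 15.
The remaining quadratic factors as (5·u + 3)(6·u + 5).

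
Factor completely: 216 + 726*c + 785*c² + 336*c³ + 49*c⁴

Testing divisors of the constant over divisors of the leading coefficient, c = -4/7 is a root, giving the factor (7*c + 4) and quotient 7*c³ + 44*c² + 87*c + 54.
Continuing, c = -9/7 is a root, so (7*c + 9) is a factor; dividing leaves c² + 5*c + 6.
The remaining quadratic factors as (c + 2)(c + 3).

(7*c + 4)*(7*c + 9)*(c + 2)*(c + 3)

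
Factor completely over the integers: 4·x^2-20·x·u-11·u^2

(2·x-11·u)·(2·x+u)

Group: 2·x·(2·x-11·u) + u·(2·x-11·u); both groups contain (2·x-11·u).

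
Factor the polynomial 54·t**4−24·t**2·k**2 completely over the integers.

6·t**2·(3·t−2·k)·(3·t+2·k)

Factor out 6·t**2, leaving 9·t**2−4·k**2, which is a difference of two squares.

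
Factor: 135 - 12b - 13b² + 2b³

Testing divisors of the constant over divisors of the leading coefficient, b = 9/2 is a root, so (2b - 9) is a factor; dividing leaves b² - 2b - 15.
The remaining quadratic factors as (b + 3)(b - 5).

(2b - 9)(b + 3)(b - 5)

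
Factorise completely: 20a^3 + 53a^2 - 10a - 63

Among the possible rational roots, a = -9/4 is a root, giving the factor (4a + 9) and quotient 5a^2 + 2a - 7.
The remaining quadratic factors as (a - 1)(5a + 7).

(4a + 9)(5a + 7)(a - 1)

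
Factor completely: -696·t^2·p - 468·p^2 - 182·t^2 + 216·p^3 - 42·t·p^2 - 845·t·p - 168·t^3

Group: 14·t·(-12·t^2 - 42·t·p - 13·t + 24·p^2 - 52·p) + 9·p·(-12·t^2 - 42·t·p - 13·t + 24·p^2 - 52·p); both groups contain (-12·t^2 - 42·t·p - 13·t + 24·p^2 - 52·p), so (14·t + 9·p) is a factor with cofactor -12·t^2 - 42·t·p - 13·t + 24·p^2 - 52·p.
The cofactor groups again: -12·t^2 - 42·t·p - 13·t + 24·p^2 - 52·p = -12·t·(t + 4·p) + (6·p - 13)·(t + 4·p); both groups contain (t + 4·p), giving -(12·t - 6·p + 13)·(t + 4·p).

-(12·t - 6·p + 13)·(t + 4·p)·(14·t + 9·p)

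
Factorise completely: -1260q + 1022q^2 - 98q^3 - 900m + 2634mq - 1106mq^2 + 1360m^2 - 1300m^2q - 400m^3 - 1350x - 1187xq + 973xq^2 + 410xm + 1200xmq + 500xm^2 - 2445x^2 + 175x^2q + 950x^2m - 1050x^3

-(10x - 10m - q + 9)(7x - 4m - 7q + 10)(15x + 10m + 14q)

Group: 15x(-70x^2 + 110xm + 77xq - 163x - 40m^2 - 74mq + 136m - 7q^2 + 73q - 90) + (10m + 14q)(-70x^2 + 110xm + 77xq - 163x - 40m^2 - 74mq + 136m - 7q^2 + 73q - 90); both groups contain (-70x^2 + 110xm + 77xq - 163x - 40m^2 - 74mq + 136m - 7q^2 + 73q - 90), so (15x + 10m + 14q) is a factor with cofactor -70x^2 + 110xm + 77xq - 163x - 40m^2 - 74mq + 136m - 7q^2 + 73q - 90.
The cofactor groups again: -70x^2 + 110xm + 77xq - 163x - 40m^2 - 74mq + 136m - 7q^2 + 73q - 90 = -7x(10x - 10m - q + 9) + (4m + 7q - 10)(10x - 10m - q + 9); both groups contain (10x - 10m - q + 9), giving -(7x - 4m - 7q + 10)(10x - 10m - q + 9).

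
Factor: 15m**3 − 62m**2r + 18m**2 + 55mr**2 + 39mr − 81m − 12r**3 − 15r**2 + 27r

(3m − r)(5m − 4r − 9)(m − 3r + 3)

Group: 5m(3m**2 − 10mr + 9m + 3r**2 − 3r) + (−4r − 9)(3m**2 − 10mr + 9m + 3r**2 − 3r); both groups contain (3m**2 − 10mr + 9m + 3r**2 − 3r), so (5m − 4r − 9) is a factor with cofactor 3m**2 − 10mr + 9m + 3r**2 − 3r.
The cofactor groups again: 3m**2 − 10mr + 9m + 3r**2 − 3r = 3m(m − 3r + 3) − r(m − 3r + 3); both groups contain (m − 3r + 3), giving (3m − r)(m − 3r + 3).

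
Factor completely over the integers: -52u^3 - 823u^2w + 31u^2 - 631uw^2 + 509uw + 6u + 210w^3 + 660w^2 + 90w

-(13u + 14w + 2)(4u - w - 3)(u + 15w)

Group: 13u(-4u^2 - 59uw + 3u + 15w^2 + 45w) + (14w + 2)(-4u^2 - 59uw + 3u + 15w^2 + 45w); both groups contain (-4u^2 - 59uw + 3u + 15w^2 + 45w), so (13u + 14w + 2) is a factor with cofactor -4u^2 - 59uw + 3u + 15w^2 + 45w.
The cofactor groups again: -4u^2 - 59uw + 3u + 15w^2 + 45w = -u(4u - w - 3) - 15w(4u - w - 3); both groups contain (4u - w - 3), giving -(u + 15w)(4u - w - 3).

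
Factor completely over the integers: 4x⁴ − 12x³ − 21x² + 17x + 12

(2x + 1)(2x + 3)(x − 1)(x − 4)

Testing divisors of the constant over divisors of the leading coefficient, x = −1/2 is a root, giving the factor (2x + 1) and quotient 2x³ − 7x² − 7x + 12.
Then x = 4 is a root, giving the factor (x − 4) and quotient 2x² + x − 3.
The remaining quadratic factors as (x − 1)(2x + 3).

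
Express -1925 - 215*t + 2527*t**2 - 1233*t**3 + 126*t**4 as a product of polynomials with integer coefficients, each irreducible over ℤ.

(3*t - 5)*(6*t - 11)*(7*t + 5)*(t - 7)

Among the possible rational roots, t = 11/6 is a root, giving the factor (6*t - 11) and quotient 21*t**3 - 167*t**2 + 115*t + 175.
Next, t = 5/3 is a root, so (3*t - 5) divides it; the quotient is 7*t**2 - 44*t - 35.
The remaining quadratic factors as (t - 7)(7*t + 5).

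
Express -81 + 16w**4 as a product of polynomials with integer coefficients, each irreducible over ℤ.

(2w)⁴ − (3)⁴ = ((2w)² − (3)²)((2w)² + (3)²); the first factor splits again, the second (4w**2 + 9) is irreducible.

(2w + 3)(2w - 3)(4w**2 + 9)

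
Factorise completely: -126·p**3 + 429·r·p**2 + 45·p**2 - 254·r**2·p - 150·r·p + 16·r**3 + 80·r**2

(r - 14·p + 5)·(2·r - 3·p)·(8·r - 3·p)

Group: 2·r·(8·r**2 - 115·r·p + 40·r + 42·p**2 - 15·p) - 3·p·(8·r**2 - 115·r·p + 40·r + 42·p**2 - 15·p); both groups contain (8·r**2 - 115·r·p + 40·r + 42·p**2 - 15·p), so (2·r - 3·p) is a factor with cofactor 8·r**2 - 115·r·p + 40·r + 42·p**2 - 15·p.
The cofactor groups again: 8·r**2 - 115·r·p + 40·r + 42·p**2 - 15·p = r·(8·r - 3·p) + (-14·p + 5)·(8·r - 3·p); both groups contain (8·r - 3·p), giving (r - 14·p + 5)·(8·r - 3·p).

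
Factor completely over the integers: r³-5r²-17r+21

By the rational root theorem, r = 1 is a root, so (r-1) divides it; the quotient is r²-4r-21.
The remaining quadratic factors as (r+3)(r-7).

(r+3)(r-1)(r-7)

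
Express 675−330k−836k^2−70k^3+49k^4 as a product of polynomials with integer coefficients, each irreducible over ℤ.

Trying the rational-root candidates, k = −9/7 is a root, so (7k+9) divides it; the quotient is 7k^3−19k^2−95k+75.
Then k = 5/7 is a root, so (7k−5) divides it; the quotient is k^2−2k−15.
The remaining quadratic factors as (k+3)(k−5).

(7k+9)(7k−5)(k+3)(k−5)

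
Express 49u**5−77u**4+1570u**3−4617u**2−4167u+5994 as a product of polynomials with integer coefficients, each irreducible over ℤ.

(7u+9)(7u−6)(u−3)(u**2+u+37)

Testing divisors of the constant over divisors of the leading coefficient, u = −9/7 is a root, so (7u+9) divides it; the quotient is 7u**4−20u**3+250u**2−981u+666.
Then u = 3 is a root, so (u−3) divides it; the quotient is 7u**3+u**2+253u−222.
Continuing, u = 6/7 is a root, giving the factor (7u−6) and quotient u**2+u+37.
The quadratic u**2+u+37 has discriminant −147 < 0 and is irreducible over ℤ.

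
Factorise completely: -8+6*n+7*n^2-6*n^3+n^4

(n+1)*(n-1)*(n-2)*(n-4)

By the rational root theorem, n = 1 is a root, giving the factor (n-1) and quotient n^3-5*n^2+2*n+8.
Continuing, n = 4 is a root, so (n-4) divides it; the quotient is n^2-n-2.
The remaining quadratic factors as (n-2)(n+1).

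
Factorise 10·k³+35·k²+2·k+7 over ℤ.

(2·k+7)·(5·k²+1)

Group as (10·k³+2·k) + (35·k²+7) = 2·k·(5·k²+1) + 7·(5·k²+1).
Both groups share the factor (5·k²+1).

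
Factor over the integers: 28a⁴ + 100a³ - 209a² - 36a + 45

Among the possible rational roots, a = -5 is a root, so (a + 5) divides it; the quotient is 28a³ - 40a² - 9a + 9.
Continuing, a = 3/2 is a root, giving the factor (2a - 3) and quotient 14a² + a - 3.
The remaining quadratic factors as (7a - 3)(2a + 1).

(2a + 1)(2a - 3)(7a - 3)(a + 5)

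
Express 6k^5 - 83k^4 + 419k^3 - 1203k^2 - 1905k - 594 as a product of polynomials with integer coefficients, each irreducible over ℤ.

(2k + 1)(3k + 2)(k - 9)(k^2 - 6k + 33)

By the rational root theorem, k = -1/2 is a root, so (2k + 1) is a factor; dividing leaves 3k^4 - 43k^3 + 231k^2 - 717k - 594.
Next, k = 9 is a root, so (k - 9) is a factor; dividing leaves 3k^3 - 16k^2 + 87k + 66.
Next, k = -2/3 is a root, giving the factor (3k + 2) and quotient k^2 - 6k + 33.
The quadratic k^2 - 6k + 33 has discriminant -96 < 0 and is irreducible over ℤ.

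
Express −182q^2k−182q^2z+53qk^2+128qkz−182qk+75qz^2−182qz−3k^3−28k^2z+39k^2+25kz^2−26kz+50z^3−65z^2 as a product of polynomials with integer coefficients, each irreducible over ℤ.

−(14q−3k+5z)(13q−k−10z+13)(k+z)

Group: 14q(−13qk−13qz+k^2+11kz−13k+10z^2−13z) + (−3k+5z)(−13qk−13qz+k^2+11kz−13k+10z^2−13z); both groups contain (−13qk−13qz+k^2+11kz−13k+10z^2−13z), so (14q−3k+5z) is a factor with cofactor −13qk−13qz+k^2+11kz−13k+10z^2−13z.
The cofactor groups again: −13qk−13qz+k^2+11kz−13k+10z^2−13z = −k(13q−k−10z+13) − z(13q−k−10z+13); both groups contain (13q−k−10z+13), giving −(k+z)(13q−k−10z+13).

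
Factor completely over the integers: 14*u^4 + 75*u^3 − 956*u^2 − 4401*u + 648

(2*u + 9)*(7*u − 1)*(u + 9)*(u − 8)

Among the possible rational roots, u = −9/2 is a root, so (2*u + 9) divides it; the quotient is 7*u^3 + 6*u^2 − 505*u + 72.
Then u = −9 is a root, giving the factor (u + 9) and quotient 7*u^2 − 57*u + 8.
The remaining quadratic factors as (u − 8)(7*u − 1).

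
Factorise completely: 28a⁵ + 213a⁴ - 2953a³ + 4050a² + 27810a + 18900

By the rational root theorem, a = -15 is a root, so (a + 15) is a factor; dividing leaves 28a⁴ - 207a³ + 152a² + 1770a + 1260.
Continuing, a = -7/4 is a root, so (4a + 7) is a factor; dividing leaves 7a³ - 64a² + 150a + 180.
Continuing, a = -6/7 is a root, so (7a + 6) divides it; the quotient is a² - 10a + 30.
The quadratic a² - 10a + 30 has discriminant -20 < 0 and is irreducible over ℤ.

(4a + 7)(7a + 6)(a + 15)(a² - 10a + 30)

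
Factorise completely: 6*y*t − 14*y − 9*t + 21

Group as (6*y*t − 14*y) + (−9*t + 21) = 2*y*(3*t − 7) − 3*(3*t − 7).
Both groups share the factor (3*t − 7).

(2*y − 3)*(3*t − 7)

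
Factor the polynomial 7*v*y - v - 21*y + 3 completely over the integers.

Group as (7*v*y - v) + (-21*y + 3) = v*(7*y - 1) - 3*(7*y - 1).
Both groups share the factor (7*y - 1).

(7*y - 1)*(v - 3)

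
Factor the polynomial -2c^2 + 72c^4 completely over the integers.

2c^2(6c + 1)(6c - 1)

Factor out 2c^2, leaving 36c^2 - 1, which is a difference of two squares.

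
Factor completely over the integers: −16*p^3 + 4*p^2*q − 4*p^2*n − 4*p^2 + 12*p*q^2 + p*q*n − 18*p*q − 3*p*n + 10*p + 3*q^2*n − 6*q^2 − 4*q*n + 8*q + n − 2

−(4*p + 3*q − 1)*(4*p + n − 2)*(p − q + 1)

Group: 4*p*(−4*p^2 + 4*p*q − p*n − 2*p + q*n − 2*q − n + 2) + (3*q − 1)*(−4*p^2 + 4*p*q − p*n − 2*p + q*n − 2*q − n + 2); both groups contain (−4*p^2 + 4*p*q − p*n − 2*p + q*n − 2*q − n + 2), so (4*p + 3*q − 1) is a factor with cofactor −4*p^2 + 4*p*q − p*n − 2*p + q*n − 2*q − n + 2.
The cofactor groups again: −4*p^2 + 4*p*q − p*n − 2*p + q*n − 2*q − n + 2 = −4*p*(p − q + 1) + (−n + 2)*(p − q + 1); both groups contain (p − q + 1), giving −(4*p + n − 2)*(p − q + 1).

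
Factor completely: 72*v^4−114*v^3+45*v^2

3*v^2*(4*v−3)*(6*v−5)

Pull out the common factor 3*v^2, then factor the remaining trinomial.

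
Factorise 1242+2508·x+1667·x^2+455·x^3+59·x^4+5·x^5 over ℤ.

Testing divisors of the constant over divisors of the leading coefficient, x = −1 is a root, so (x+1) is a factor; dividing leaves 5·x^4+54·x^3+401·x^2+1266·x+1242.
Then x = −9/5 is a root, so (5·x+9) is a factor; dividing leaves x^3+9·x^2+64·x+138.
Continuing, x = −3 is a root, giving the factor (x+3) and quotient x^2+6·x+46.
The quadratic x^2+6·x+46 has discriminant −148 < 0 and is irreducible over ℤ.

(5·x+9)·(x+1)·(x+3)·(x^2+6·x+46)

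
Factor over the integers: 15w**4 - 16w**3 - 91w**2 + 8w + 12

Testing divisors of the constant over divisors of the leading coefficient, w = -2 is a root, giving the factor (w + 2) and quotient 15w**3 - 46w**2 + w + 6.
Continuing, w = -1/3 is a root, giving the factor (3w + 1) and quotient 5w**2 - 17w + 6.
The remaining quadratic factors as (5w - 2)(w - 3).

(3w + 1)(5w - 2)(w + 2)(w - 3)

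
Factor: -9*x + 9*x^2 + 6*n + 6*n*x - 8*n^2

Group: -4*n*(2*n - 3*x) + (-3*x + 3)*(2*n - 3*x); both groups contain (2*n - 3*x).

-(2*n - 3*x)*(4*n + 3*x - 3)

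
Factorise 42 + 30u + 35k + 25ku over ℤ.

(5k + 6)(5u + 7)

Group as (25ku + 35k) + (30u + 42) = 5k(5u + 7) + 6(5u + 7).
Both groups share the factor (5u + 7).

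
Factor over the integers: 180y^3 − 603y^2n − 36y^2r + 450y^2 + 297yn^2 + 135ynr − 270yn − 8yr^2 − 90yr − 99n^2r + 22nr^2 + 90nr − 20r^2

Group: 3y(60y^2 − 201yn + 8yr + 150y + 99n^2 − 22nr − 90n + 20r) − r(60y^2 − 201yn + 8yr + 150y + 99n^2 − 22nr − 90n + 20r); both groups contain (60y^2 − 201yn + 8yr + 150y + 99n^2 − 22nr − 90n + 20r), so (3y − r) is a factor with cofactor 60y^2 − 201yn + 8yr + 150y + 99n^2 − 22nr − 90n + 20r.
The cofactor groups again: 60y^2 − 201yn + 8yr + 150y + 99n^2 − 22nr − 90n + 20r = 15y(4y − 11n + 10) + (−9n + 2r)(4y − 11n + 10); both groups contain (4y − 11n + 10), giving (15y − 9n + 2r)(4y − 11n + 10).

(4y − 11n + 10)(15y − 9n + 2r)(3y − r)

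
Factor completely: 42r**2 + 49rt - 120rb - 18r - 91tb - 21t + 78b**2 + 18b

(7r - 13b - 3)(6r + 7t - 6b)

Group: 6r(7r - 13b - 3) + (7t - 6b)(7r - 13b - 3); both groups contain (7r - 13b - 3).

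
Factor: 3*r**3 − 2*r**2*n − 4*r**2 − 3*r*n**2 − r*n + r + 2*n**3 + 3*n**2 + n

(3*r − 2*n − 1)*(r − n − 1)*(r + n)

Group: r*(3*r**2 − 5*r*n − 4*r + 2*n**2 + 3*n + 1) + n*(3*r**2 − 5*r*n − 4*r + 2*n**2 + 3*n + 1); both groups contain (3*r**2 − 5*r*n − 4*r + 2*n**2 + 3*n + 1), so (r + n) is a factor with cofactor 3*r**2 − 5*r*n − 4*r + 2*n**2 + 3*n + 1.
The cofactor groups again: 3*r**2 − 5*r*n − 4*r + 2*n**2 + 3*n + 1 = 3*r*(r − n − 1) + (−2*n − 1)*(r − n − 1); both groups contain (r − n − 1), giving (3*r − 2*n − 1)*(r − n − 1).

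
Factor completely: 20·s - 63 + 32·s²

(4·s + 7)·(8·s - 9)

Need a pair with product 32·(-63) = -2016 and sum 20: that's -36 and 56.
Split the middle term: 32·s² - 36·s + 56·s - 63 = 4·s·(8·s - 9) + 7·(8·s - 9).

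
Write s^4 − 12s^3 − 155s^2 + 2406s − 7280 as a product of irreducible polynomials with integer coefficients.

(s + 14)(s − 13)(s − 5)(s − 8)

Testing divisors of the constant over divisors of the leading coefficient, s = 5 is a root, giving the factor (s − 5) and quotient s^3 − 7s^2 − 190s + 1456.
Continuing, s = 8 is a root, so (s − 8) divides it; the quotient is s^2 + s − 182.
The remaining quadratic factors as (s + 14)(s − 13).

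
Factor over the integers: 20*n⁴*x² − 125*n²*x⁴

Every term has a factor of 5*n²*x². Then 4*n² − 25*x² = (2*n)² − (5*x)².

5*n²*x²*(2*n + 5*x)*(2*n − 5*x)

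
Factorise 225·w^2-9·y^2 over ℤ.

Pull out the common factor 9; 25·w^2-y^2 is a difference of squares.

9·(5·w+y)·(5·w-y)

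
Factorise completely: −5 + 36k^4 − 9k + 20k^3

Group as (36k^4 − 9k) + (20k^3 − 5) = 9k(4k^3 − 1) + 5(4k^3 − 1).
Both groups share the factor (4k^3 − 1).

(9k + 5)(4k^3 − 1)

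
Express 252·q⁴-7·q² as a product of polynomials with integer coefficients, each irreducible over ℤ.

Pull out the common factor 7·q²; 36·q²-1 is a difference of squares.

7·q²·(6·q+1)·(6·q-1)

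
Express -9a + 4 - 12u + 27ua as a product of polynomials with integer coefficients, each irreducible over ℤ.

(3u - 1)(9a - 4)

Group as (27ua - 12u) + (-9a + 4) = 3u(9a - 4) - (9a - 4).
Both groups share the factor (9a - 4).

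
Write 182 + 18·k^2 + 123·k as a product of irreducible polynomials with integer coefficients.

Need a pair with product 18·182 = 3276 and sum 123: that's 84 and 39.
Split the middle term: 18·k^2 + 84·k + 39·k + 182 = 6·k·(3·k + 14) + 13·(3·k + 14).

(3·k + 14)·(6·k + 13)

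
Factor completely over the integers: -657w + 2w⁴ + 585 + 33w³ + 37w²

By the rational root theorem, w = -15/2 is a root, so (2w + 15) is a factor; dividing leaves w³ + 9w² - 49w + 39.
Continuing, w = 1 is a root, so (w - 1) is a factor; dividing leaves w² + 10w - 39.
The remaining quadratic factors as (w + 13)(w - 3).

(2w + 15)(w + 13)(w - 1)(w - 3)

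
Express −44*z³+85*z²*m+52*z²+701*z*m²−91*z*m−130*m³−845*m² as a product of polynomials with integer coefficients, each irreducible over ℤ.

Group: z*(−44*z²−135*z*m+52*z+26*m²+169*m) − 5*m*(−44*z²−135*z*m+52*z+26*m²+169*m); both groups contain (−44*z²−135*z*m+52*z+26*m²+169*m), so (z−5*m) is a factor with cofactor −44*z²−135*z*m+52*z+26*m²+169*m.
The cofactor groups again: −44*z²−135*z*m+52*z+26*m²+169*m = −4*z*(11*z−2*m−13) − 13*m*(11*z−2*m−13); both groups contain (11*z−2*m−13), giving −(4*z+13*m)*(11*z−2*m−13).

−(11*z−2*m−13)*(z−5*m)*(4*z+13*m)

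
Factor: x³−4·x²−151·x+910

(x+13)·(x−10)·(x−7)

Testing divisors of the constant over divisors of the leading coefficient, x = 7 is a root, giving the factor (x−7) and quotient x²+3·x−130.
The remaining quadratic factors as (x+13)(x−10).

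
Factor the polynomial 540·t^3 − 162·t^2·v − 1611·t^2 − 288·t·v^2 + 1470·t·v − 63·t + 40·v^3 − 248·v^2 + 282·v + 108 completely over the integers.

(12·t − 10·v − 3)·(15·t − 2·v + 4)·(3·t + 2·v − 9)

Group: 15·t·(36·t^2 − 6·t·v − 117·t − 20·v^2 + 84·v + 27) + (−2·v + 4)·(36·t^2 − 6·t·v − 117·t − 20·v^2 + 84·v + 27); both groups contain (36·t^2 − 6·t·v − 117·t − 20·v^2 + 84·v + 27), so (15·t − 2·v + 4) is a factor with cofactor 36·t^2 − 6·t·v − 117·t − 20·v^2 + 84·v + 27.
The cofactor groups again: 36·t^2 − 6·t·v − 117·t − 20·v^2 + 84·v + 27 = 3·t·(12·t − 10·v − 3) + (2·v − 9)·(12·t − 10·v − 3); both groups contain (12·t − 10·v − 3), giving (3·t + 2·v − 9)·(12·t − 10·v − 3).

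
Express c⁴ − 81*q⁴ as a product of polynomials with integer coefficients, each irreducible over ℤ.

(c + 3*q)*(c − 3*q)*(c² + 9*q²)

Write as (c²)² − (9*q²)², then factor c² − 9*q² once more.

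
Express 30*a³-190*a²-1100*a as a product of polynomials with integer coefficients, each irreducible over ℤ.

10*a*(3*a+11)*(a-10)

Pull out the common factor 10*a, then factor the remaining trinomial.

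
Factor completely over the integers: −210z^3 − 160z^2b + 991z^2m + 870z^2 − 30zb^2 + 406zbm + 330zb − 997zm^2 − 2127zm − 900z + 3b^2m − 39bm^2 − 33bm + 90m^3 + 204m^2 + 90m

Group: 3z(−70z^2 − 30zb + 97zm + 150z + 3bm − 9m^2 − 15m) + (b − 10m − 6)(−70z^2 − 30zb + 97zm + 150z + 3bm − 9m^2 − 15m); both groups contain (−70z^2 − 30zb + 97zm + 150z + 3bm − 9m^2 − 15m), so (3z + b − 10m − 6) is a factor with cofactor −70z^2 − 30zb + 97zm + 150z + 3bm − 9m^2 − 15m.
The cofactor groups again: −70z^2 − 30zb + 97zm + 150z + 3bm − 9m^2 − 15m = −10z(7z + 3b − 9m − 15) + m(7z + 3b − 9m − 15); both groups contain (7z + 3b − 9m − 15), giving −(10z − m)(7z + 3b − 9m − 15).

−(10z − m)(7z + 3b − 9m − 15)(3z + b − 10m − 6)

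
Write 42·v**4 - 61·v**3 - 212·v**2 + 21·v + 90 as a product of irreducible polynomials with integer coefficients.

(2·v + 3)·(3·v - 2)·(7·v + 5)·(v - 3)

Among the possible rational roots, v = 2/3 is a root, giving the factor (3·v - 2) and quotient 14·v**3 - 11·v**2 - 78·v - 45.
Then v = -3/2 is a root, so (2·v + 3) divides it; the quotient is 7·v**2 - 16·v - 15.
The remaining quadratic factors as (7·v + 5)(v - 3).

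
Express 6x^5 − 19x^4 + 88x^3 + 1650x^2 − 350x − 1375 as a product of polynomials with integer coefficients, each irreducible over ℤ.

Trying the rational-root candidates, x = 1 is a root, giving the factor (x − 1) and quotient 6x^4 − 13x^3 + 75x^2 + 1725x + 1375.
Next, x = −5/6 is a root, so (6x + 5) is a factor; dividing leaves x^3 − 3x^2 + 15x + 275.
Continuing, x = −5 is a root, giving the factor (x + 5) and quotient x^2 − 8x + 55.
The quadratic x^2 − 8x + 55 has discriminant −156 < 0 and is irreducible over ℤ.

(6x + 5)(x + 5)(x − 1)(x^2 − 8x + 55)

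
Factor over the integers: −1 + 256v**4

Write as (16v**2)² − (1)², then factor 16v**2 − 1 once more.

(4v + 1)(4v − 1)(16v**2 + 1)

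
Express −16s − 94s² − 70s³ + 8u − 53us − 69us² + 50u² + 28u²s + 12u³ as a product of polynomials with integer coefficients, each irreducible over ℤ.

(u − 2s)(6u + 5s + 1)(2u + 7s + 8)

Group: 6u(2u² + 3us + 8u − 14s² − 16s) + (5s + 1)(2u² + 3us + 8u − 14s² − 16s); both groups contain (2u² + 3us + 8u − 14s² − 16s), so (6u + 5s + 1) is a factor with cofactor 2u² + 3us + 8u − 14s² − 16s.
The cofactor groups again: 2u² + 3us + 8u − 14s² − 16s = u(2u + 7s + 8) − 2s(2u + 7s + 8); both groups contain (2u + 7s + 8), giving (u − 2s)(2u + 7s + 8).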